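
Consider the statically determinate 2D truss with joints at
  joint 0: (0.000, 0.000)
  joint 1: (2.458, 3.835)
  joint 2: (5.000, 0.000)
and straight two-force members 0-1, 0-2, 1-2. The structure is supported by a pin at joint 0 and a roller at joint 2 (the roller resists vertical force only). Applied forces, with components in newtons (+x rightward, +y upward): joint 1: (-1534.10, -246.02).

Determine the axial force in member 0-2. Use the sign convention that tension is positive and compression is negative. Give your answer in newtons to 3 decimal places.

N=3 nodes, M=3 members, R=3 reactions → 2N=6, M+R=6
member 0 (0-1): L=4.5551, (cx,cy)=(0.5396,0.8419)
member 1 (0-2): L=5.0000, (cx,cy)=(1.0000,0.0000)
member 2 (1-2): L=4.6010, (cx,cy)=(0.5525,-0.8335)
solve A·x = −loads:
  F[0-1] = -1546.1600 N (compression)
  F[0-2] = -699.7700 N (compression)
  F[1-2] = +1266.5719 N (tension)
  Rx@0 = +1534.1000 N
  Ry@0 = +1301.7313 N
  Ry@2 = -1055.7113 N

-699.770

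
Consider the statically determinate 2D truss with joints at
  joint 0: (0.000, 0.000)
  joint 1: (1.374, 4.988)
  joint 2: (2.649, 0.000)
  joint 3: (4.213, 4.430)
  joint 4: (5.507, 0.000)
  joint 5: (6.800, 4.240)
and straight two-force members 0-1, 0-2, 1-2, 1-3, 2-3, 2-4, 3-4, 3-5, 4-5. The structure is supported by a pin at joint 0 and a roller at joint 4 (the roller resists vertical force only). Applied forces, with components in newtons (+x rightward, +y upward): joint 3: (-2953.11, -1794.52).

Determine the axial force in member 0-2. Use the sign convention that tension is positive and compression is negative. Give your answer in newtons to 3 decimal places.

N=6 nodes, M=9 members, R=3 reactions → 2N=12, M+R=12
member 0 (0-1): L=5.1738, (cx,cy)=(0.2656,0.9641)
member 1 (0-2): L=2.6490, (cx,cy)=(1.0000,0.0000)
member 2 (1-2): L=5.1484, (cx,cy)=(0.2477,-0.9688)
member 3 (1-3): L=2.8933, (cx,cy)=(0.9812,-0.1929)
member 4 (2-3): L=4.6980, (cx,cy)=(0.3329,0.9430)
member 5 (2-4): L=2.8580, (cx,cy)=(1.0000,0.0000)
member 6 (3-4): L=4.6151, (cx,cy)=(0.2804,-0.9599)
member 7 (3-5): L=2.5940, (cx,cy)=(0.9973,-0.0732)
member 8 (4-5): L=4.4328, (cx,cy)=(0.2917,0.9565)
solve A·x = −loads:
  F[0-1] = -2901.4227 N (compression)
  F[0-2] = -2182.5799 N (compression)
  F[1-2] = +3204.4848 N (tension)
  F[1-3] = -1594.0494 N (compression)
  F[2-3] = -3292.4690 N (compression)
  F[2-4] = -292.8931 N (compression)
  F[3-4] = +1044.6188 N (tension)
  F[3-5] = -0.0000 N (compression)
  F[4-5] = +0.0000 N (tension)
  Rx@0 = +2953.1100 N
  Ry@0 = +2797.2374 N
  Ry@4 = -1002.7174 N

-2182.580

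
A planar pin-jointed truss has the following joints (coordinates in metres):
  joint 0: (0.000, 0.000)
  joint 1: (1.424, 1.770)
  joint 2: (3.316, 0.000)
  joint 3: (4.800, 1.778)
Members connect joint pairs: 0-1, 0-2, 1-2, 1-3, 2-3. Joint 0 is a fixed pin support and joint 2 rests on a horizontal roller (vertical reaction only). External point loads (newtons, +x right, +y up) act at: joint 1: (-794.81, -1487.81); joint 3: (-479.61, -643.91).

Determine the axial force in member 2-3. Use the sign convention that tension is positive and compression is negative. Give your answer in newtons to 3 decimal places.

N=4 nodes, M=5 members, R=3 reactions → 2N=8, M+R=8
member 0 (0-1): L=2.2717, (cx,cy)=(0.6268,0.7791)
member 1 (0-2): L=3.3160, (cx,cy)=(1.0000,0.0000)
member 2 (1-2): L=2.5909, (cx,cy)=(0.7303,-0.6832)
member 3 (1-3): L=3.3760, (cx,cy)=(1.0000,0.0024)
member 4 (2-3): L=2.3159, (cx,cy)=(0.6408,0.7677)
solve A·x = −loads:
  F[0-1] = -1594.2278 N (compression)
  F[0-2] = -275.0943 N (compression)
  F[1-2] = -359.4027 N (compression)
  F[1-3] = +57.9415 N (tension)
  F[2-3] = -838.9030 N (compression)
  Rx@0 = +1274.4200 N
  Ry@0 = +1242.1394 N
  Ry@2 = +889.5806 N

-838.903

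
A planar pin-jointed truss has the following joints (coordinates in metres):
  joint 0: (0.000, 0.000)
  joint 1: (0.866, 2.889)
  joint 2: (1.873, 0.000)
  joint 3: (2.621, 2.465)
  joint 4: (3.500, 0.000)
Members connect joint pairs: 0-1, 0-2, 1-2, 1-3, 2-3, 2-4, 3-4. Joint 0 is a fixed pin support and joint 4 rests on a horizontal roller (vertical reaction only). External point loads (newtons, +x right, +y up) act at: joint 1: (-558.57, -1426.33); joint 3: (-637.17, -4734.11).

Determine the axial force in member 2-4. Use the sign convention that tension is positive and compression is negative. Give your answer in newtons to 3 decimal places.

N=5 nodes, M=7 members, R=3 reactions → 2N=10, M+R=10
member 0 (0-1): L=3.0160, (cx,cy)=(0.2871,0.9579)
member 1 (0-2): L=1.8730, (cx,cy)=(1.0000,0.0000)
member 2 (1-2): L=3.0595, (cx,cy)=(0.3291,-0.9443)
member 3 (1-3): L=1.8055, (cx,cy)=(0.9720,-0.2348)
member 4 (2-3): L=2.5760, (cx,cy)=(0.2904,0.9569)
member 5 (2-4): L=1.6270, (cx,cy)=(1.0000,0.0000)
member 6 (3-4): L=2.6170, (cx,cy)=(0.3359,-0.9419)
solve A·x = −loads:
  F[0-1] = -3311.6141 N (compression)
  F[0-2] = -244.8599 N (compression)
  F[1-2] = +2128.4632 N (tension)
  F[1-3] = -1124.3186 N (compression)
  F[2-3] = -2100.3641 N (compression)
  F[2-4] = +1065.5967 N (tension)
  F[3-4] = -3172.5855 N (compression)
  Rx@0 = +1195.7400 N
  Ry@0 = +3172.1625 N
  Ry@4 = +2988.2775 N

1065.597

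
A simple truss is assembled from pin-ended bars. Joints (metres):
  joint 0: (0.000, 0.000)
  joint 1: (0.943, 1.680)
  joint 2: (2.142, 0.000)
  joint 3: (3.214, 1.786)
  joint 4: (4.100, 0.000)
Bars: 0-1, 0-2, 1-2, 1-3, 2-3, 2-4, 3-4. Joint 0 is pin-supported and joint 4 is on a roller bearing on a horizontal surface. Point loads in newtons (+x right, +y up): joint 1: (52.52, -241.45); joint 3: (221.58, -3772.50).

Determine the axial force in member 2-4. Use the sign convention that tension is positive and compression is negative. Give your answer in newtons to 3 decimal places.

1553.153

N=5 nodes, M=7 members, R=3 reactions → 2N=10, M+R=10
member 0 (0-1): L=1.9266, (cx,cy)=(0.4895,0.8720)
member 1 (0-2): L=2.1420, (cx,cy)=(1.0000,0.0000)
member 2 (1-2): L=2.0640, (cx,cy)=(0.5809,-0.8140)
member 3 (1-3): L=2.2735, (cx,cy)=(0.9989,0.0466)
member 4 (2-3): L=2.0830, (cx,cy)=(0.5146,0.8574)
member 5 (2-4): L=1.9580, (cx,cy)=(1.0000,0.0000)
member 6 (3-4): L=1.9937, (cx,cy)=(0.4444,-0.8958)
solve A·x = −loads:
  F[0-1] = -1012.7096 N (compression)
  F[0-2] = +769.7934 N (tension)
  F[1-2] = +732.4698 N (tension)
  F[1-3] = -974.7779 N (compression)
  F[2-3] = -695.3549 N (compression)
  F[2-4] = +1553.1532 N (tension)
  F[3-4] = -3494.9243 N (compression)
  Rx@0 = -274.1000 N
  Ry@0 = +883.1017 N
  Ry@4 = +3130.8483 N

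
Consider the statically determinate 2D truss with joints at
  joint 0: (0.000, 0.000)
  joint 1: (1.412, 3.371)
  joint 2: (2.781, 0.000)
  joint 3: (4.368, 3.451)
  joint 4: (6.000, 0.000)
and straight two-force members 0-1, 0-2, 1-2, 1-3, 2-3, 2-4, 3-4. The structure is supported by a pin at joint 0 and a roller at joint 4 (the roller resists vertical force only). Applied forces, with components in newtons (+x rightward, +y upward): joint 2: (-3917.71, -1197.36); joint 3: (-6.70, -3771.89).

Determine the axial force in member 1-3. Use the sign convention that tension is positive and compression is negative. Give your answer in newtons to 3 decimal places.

N=5 nodes, M=7 members, R=3 reactions → 2N=10, M+R=10
member 0 (0-1): L=3.6548, (cx,cy)=(0.3863,0.9224)
member 1 (0-2): L=2.7810, (cx,cy)=(1.0000,0.0000)
member 2 (1-2): L=3.6384, (cx,cy)=(0.3763,-0.9265)
member 3 (1-3): L=2.9571, (cx,cy)=(0.9996,0.0271)
member 4 (2-3): L=3.7984, (cx,cy)=(0.4178,0.9085)
member 5 (2-4): L=3.2190, (cx,cy)=(1.0000,0.0000)
member 6 (3-4): L=3.8174, (cx,cy)=(0.4275,-0.9040)
solve A·x = −loads:
  F[0-1] = -1812.9588 N (compression)
  F[0-2] = -3223.9846 N (compression)
  F[1-2] = +1764.9672 N (tension)
  F[1-3] = -1365.0230 N (compression)
  F[2-3] = -481.9866 N (compression)
  F[2-4] = +1559.2002 N (tension)
  F[3-4] = -3647.1497 N (compression)
  Rx@0 = +3924.4100 N
  Ry@0 = +1672.1913 N
  Ry@4 = +3297.0587 N

-1365.023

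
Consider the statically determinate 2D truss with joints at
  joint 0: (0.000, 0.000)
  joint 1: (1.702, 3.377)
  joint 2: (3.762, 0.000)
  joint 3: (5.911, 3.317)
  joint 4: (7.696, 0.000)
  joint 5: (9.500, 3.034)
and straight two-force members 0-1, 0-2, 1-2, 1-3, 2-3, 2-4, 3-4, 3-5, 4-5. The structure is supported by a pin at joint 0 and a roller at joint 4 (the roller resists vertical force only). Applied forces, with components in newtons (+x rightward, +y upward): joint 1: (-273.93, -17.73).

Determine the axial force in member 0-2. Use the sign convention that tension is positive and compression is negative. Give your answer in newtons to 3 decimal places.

N=6 nodes, M=9 members, R=3 reactions → 2N=12, M+R=12
member 0 (0-1): L=3.7817, (cx,cy)=(0.4501,0.8930)
member 1 (0-2): L=3.7620, (cx,cy)=(1.0000,0.0000)
member 2 (1-2): L=3.9557, (cx,cy)=(0.5208,-0.8537)
member 3 (1-3): L=4.2094, (cx,cy)=(0.9999,-0.0143)
member 4 (2-3): L=3.9523, (cx,cy)=(0.5437,0.8393)
member 5 (2-4): L=3.9340, (cx,cy)=(1.0000,0.0000)
member 6 (3-4): L=3.7668, (cx,cy)=(0.4739,-0.8806)
member 7 (3-5): L=3.6001, (cx,cy)=(0.9969,-0.0786)
member 8 (4-5): L=3.5298, (cx,cy)=(0.5111,0.8595)
solve A·x = −loads:
  F[0-1] = -150.0672 N (compression)
  F[0-2] = -206.3897 N (compression)
  F[1-2] = +133.9245 N (tension)
  F[1-3] = +136.6604 N (tension)
  F[2-3] = -136.2291 N (compression)
  F[2-4] = -62.5742 N (compression)
  F[3-4] = +132.0469 N (tension)
  F[3-5] = -0.0000 N (compression)
  F[4-5] = +0.0000 N (tension)
  Rx@0 = +273.9300 N
  Ry@0 = +134.0093 N
  Ry@4 = -116.2793 N

-206.390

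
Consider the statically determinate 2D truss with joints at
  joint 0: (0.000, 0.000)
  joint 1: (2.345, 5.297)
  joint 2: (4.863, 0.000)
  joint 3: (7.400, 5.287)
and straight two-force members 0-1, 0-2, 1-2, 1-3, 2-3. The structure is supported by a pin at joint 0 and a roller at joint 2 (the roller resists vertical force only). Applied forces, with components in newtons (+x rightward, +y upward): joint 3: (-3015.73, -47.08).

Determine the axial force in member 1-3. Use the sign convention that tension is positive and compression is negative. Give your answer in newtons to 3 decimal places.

-2990.306

N=4 nodes, M=5 members, R=3 reactions → 2N=8, M+R=8
member 0 (0-1): L=5.7929, (cx,cy)=(0.4048,0.9144)
member 1 (0-2): L=4.8630, (cx,cy)=(1.0000,0.0000)
member 2 (1-2): L=5.8650, (cx,cy)=(0.4293,-0.9032)
member 3 (1-3): L=5.0550, (cx,cy)=(1.0000,-0.0020)
member 4 (2-3): L=5.8642, (cx,cy)=(0.4326,0.9016)
solve A·x = −loads:
  F[0-1] = -3558.7292 N (compression)
  F[0-2] = -1575.1257 N (compression)
  F[1-2] = +3609.6126 N (tension)
  F[1-3] = -2990.3056 N (compression)
  F[2-3] = -58.7811 N (compression)
  Rx@0 = +3015.7300 N
  Ry@0 = +3254.1070 N
  Ry@2 = -3207.0270 N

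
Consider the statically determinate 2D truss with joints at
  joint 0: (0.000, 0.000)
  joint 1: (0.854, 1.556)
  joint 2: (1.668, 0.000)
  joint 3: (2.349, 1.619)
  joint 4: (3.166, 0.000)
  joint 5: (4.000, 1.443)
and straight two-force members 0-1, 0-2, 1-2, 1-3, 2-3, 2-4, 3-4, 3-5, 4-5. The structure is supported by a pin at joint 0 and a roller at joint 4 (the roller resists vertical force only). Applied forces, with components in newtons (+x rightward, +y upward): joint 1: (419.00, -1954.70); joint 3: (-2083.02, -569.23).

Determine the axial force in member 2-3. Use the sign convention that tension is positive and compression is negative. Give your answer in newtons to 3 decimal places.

N=6 nodes, M=9 members, R=3 reactions → 2N=12, M+R=12
member 0 (0-1): L=1.7750, (cx,cy)=(0.4811,0.8766)
member 1 (0-2): L=1.6680, (cx,cy)=(1.0000,0.0000)
member 2 (1-2): L=1.7561, (cx,cy)=(0.4635,-0.8861)
member 3 (1-3): L=1.4963, (cx,cy)=(0.9991,0.0421)
member 4 (2-3): L=1.7564, (cx,cy)=(0.3877,0.9218)
member 5 (2-4): L=1.4980, (cx,cy)=(1.0000,0.0000)
member 6 (3-4): L=1.8135, (cx,cy)=(0.4505,-0.8928)
member 7 (3-5): L=1.6604, (cx,cy)=(0.9944,-0.1060)
member 8 (4-5): L=1.6667, (cx,cy)=(0.5004,0.8658)
solve A·x = −loads:
  F[0-1] = -2776.0403 N (compression)
  F[0-2] = -328.3561 N (compression)
  F[1-2] = +447.1637 N (tension)
  F[1-3] = -1963.6829 N (compression)
  F[2-3] = -429.8462 N (compression)
  F[2-4] = +45.5842 N (tension)
  F[3-4] = -101.1816 N (compression)
  F[3-5] = -0.0000 N (compression)
  F[4-5] = +0.0000 N (tension)
  Rx@0 = +1664.0200 N
  Ry@0 = +2433.5984 N
  Ry@4 = +90.3316 N

-429.846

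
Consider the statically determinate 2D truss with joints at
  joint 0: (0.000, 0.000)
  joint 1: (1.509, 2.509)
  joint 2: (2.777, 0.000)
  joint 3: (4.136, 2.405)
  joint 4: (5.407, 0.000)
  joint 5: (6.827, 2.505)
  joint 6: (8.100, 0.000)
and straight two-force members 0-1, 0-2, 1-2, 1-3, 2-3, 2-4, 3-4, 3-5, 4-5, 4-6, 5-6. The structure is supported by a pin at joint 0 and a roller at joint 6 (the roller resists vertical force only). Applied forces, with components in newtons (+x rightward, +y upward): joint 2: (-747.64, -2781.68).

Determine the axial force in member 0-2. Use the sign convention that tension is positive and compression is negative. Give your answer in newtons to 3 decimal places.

N=7 nodes, M=11 members, R=3 reactions → 2N=14, M+R=14
member 0 (0-1): L=2.9278, (cx,cy)=(0.5154,0.8569)
member 1 (0-2): L=2.7770, (cx,cy)=(1.0000,0.0000)
member 2 (1-2): L=2.8112, (cx,cy)=(0.4511,-0.8925)
member 3 (1-3): L=2.6291, (cx,cy)=(0.9992,-0.0396)
member 4 (2-3): L=2.7624, (cx,cy)=(0.4920,0.8706)
member 5 (2-4): L=2.6300, (cx,cy)=(1.0000,0.0000)
member 6 (3-4): L=2.7202, (cx,cy)=(0.4672,-0.8841)
member 7 (3-5): L=2.6929, (cx,cy)=(0.9993,0.0371)
member 8 (4-5): L=2.8795, (cx,cy)=(0.4931,0.8699)
member 9 (4-6): L=2.6930, (cx,cy)=(1.0000,0.0000)
member 10 (5-6): L=2.8099, (cx,cy)=(0.4530,-0.8915)
solve A·x = −loads:
  F[0-1] = -2133.1586 N (compression)
  F[0-2] = +351.7890 N (tension)
  F[1-2] = +2139.7744 N (tension)
  F[1-3] = -2066.1941 N (compression)
  F[2-3] = +1001.5147 N (tension)
  F[2-4] = +1571.8699 N (tension)
  F[3-4] = -1122.6759 N (compression)
  F[3-5] = -1048.0272 N (compression)
  F[4-5] = +1140.9750 N (tension)
  F[4-6] = +484.6394 N (tension)
  F[5-6] = -1069.7483 N (compression)
  Rx@0 = +747.6400 N
  Ry@0 = +1828.0102 N
  Ry@6 = +953.6698 N

351.789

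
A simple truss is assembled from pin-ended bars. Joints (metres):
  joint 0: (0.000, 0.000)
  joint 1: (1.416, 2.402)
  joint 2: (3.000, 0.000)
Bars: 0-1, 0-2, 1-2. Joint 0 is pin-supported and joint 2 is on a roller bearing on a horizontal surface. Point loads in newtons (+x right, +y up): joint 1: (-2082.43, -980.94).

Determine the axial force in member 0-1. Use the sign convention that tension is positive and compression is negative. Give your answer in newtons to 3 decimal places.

N=3 nodes, M=3 members, R=3 reactions → 2N=6, M+R=6
member 0 (0-1): L=2.7883, (cx,cy)=(0.5078,0.8615)
member 1 (0-2): L=3.0000, (cx,cy)=(1.0000,0.0000)
member 2 (1-2): L=2.8773, (cx,cy)=(0.5505,-0.8348)
solve A·x = −loads:
  F[0-1] = -2536.7200 N (compression)
  F[0-2] = -794.1951 N (compression)
  F[1-2] = +1442.6202 N (tension)
  Rx@0 = +2082.4300 N
  Ry@0 = +2185.2686 N
  Ry@2 = -1204.3286 N

-2536.720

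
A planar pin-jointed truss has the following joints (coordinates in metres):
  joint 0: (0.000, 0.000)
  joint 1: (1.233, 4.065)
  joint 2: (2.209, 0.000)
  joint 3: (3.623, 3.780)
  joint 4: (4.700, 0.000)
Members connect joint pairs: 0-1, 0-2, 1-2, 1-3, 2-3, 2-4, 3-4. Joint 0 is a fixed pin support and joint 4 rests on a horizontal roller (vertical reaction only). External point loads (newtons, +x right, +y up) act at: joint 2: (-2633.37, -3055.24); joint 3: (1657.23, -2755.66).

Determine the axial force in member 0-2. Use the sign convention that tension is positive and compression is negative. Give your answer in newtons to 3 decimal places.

-697.722

N=5 nodes, M=7 members, R=3 reactions → 2N=10, M+R=10
member 0 (0-1): L=4.2479, (cx,cy)=(0.2903,0.9569)
member 1 (0-2): L=2.2090, (cx,cy)=(1.0000,0.0000)
member 2 (1-2): L=4.1805, (cx,cy)=(0.2335,-0.9724)
member 3 (1-3): L=2.4069, (cx,cy)=(0.9930,-0.1184)
member 4 (2-3): L=4.0358, (cx,cy)=(0.3504,0.9366)
member 5 (2-4): L=2.4910, (cx,cy)=(1.0000,0.0000)
member 6 (3-4): L=3.9304, (cx,cy)=(0.2740,-0.9617)
solve A·x = −loads:
  F[0-1] = -959.1937 N (compression)
  F[0-2] = -697.7223 N (compression)
  F[1-2] = +1006.9584 N (tension)
  F[1-3] = -517.1437 N (compression)
  F[2-3] = +2216.6104 N (tension)
  F[2-4] = +1394.1173 N (tension)
  F[3-4] = -5087.7337 N (compression)
  Rx@0 = +976.1400 N
  Ry@0 = +917.8977 N
  Ry@4 = +4893.0023 N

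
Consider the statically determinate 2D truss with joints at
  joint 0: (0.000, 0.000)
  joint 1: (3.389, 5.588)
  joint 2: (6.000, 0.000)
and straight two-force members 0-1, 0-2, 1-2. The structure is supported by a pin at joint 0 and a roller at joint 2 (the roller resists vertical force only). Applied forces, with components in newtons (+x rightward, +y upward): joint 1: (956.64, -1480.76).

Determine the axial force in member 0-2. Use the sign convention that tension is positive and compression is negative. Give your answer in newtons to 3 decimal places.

N=3 nodes, M=3 members, R=3 reactions → 2N=6, M+R=6
member 0 (0-1): L=6.5354, (cx,cy)=(0.5186,0.8550)
member 1 (0-2): L=6.0000, (cx,cy)=(1.0000,0.0000)
member 2 (1-2): L=6.1679, (cx,cy)=(0.4233,-0.9060)
solve A·x = −loads:
  F[0-1] = +288.3765 N (tension)
  F[0-2] = +807.0987 N (tension)
  F[1-2] = -1906.5909 N (compression)
  Rx@0 = -956.6400 N
  Ry@0 = -246.5733 N
  Ry@2 = +1727.3333 N

807.099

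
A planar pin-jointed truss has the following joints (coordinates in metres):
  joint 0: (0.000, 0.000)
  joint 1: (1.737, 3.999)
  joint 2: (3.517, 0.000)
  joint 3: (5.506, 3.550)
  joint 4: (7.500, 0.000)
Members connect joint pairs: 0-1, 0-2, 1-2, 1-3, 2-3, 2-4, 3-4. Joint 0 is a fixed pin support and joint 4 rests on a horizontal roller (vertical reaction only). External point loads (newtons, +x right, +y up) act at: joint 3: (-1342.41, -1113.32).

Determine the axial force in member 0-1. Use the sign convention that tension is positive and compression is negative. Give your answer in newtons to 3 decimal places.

-1015.471

N=5 nodes, M=7 members, R=3 reactions → 2N=10, M+R=10
member 0 (0-1): L=4.3600, (cx,cy)=(0.3984,0.9172)
member 1 (0-2): L=3.5170, (cx,cy)=(1.0000,0.0000)
member 2 (1-2): L=4.3773, (cx,cy)=(0.4066,-0.9136)
member 3 (1-3): L=3.7957, (cx,cy)=(0.9930,-0.1183)
member 4 (2-3): L=4.0692, (cx,cy)=(0.4888,0.8724)
member 5 (2-4): L=3.9830, (cx,cy)=(1.0000,0.0000)
member 6 (3-4): L=4.0717, (cx,cy)=(0.4897,-0.8719)
solve A·x = −loads:
  F[0-1] = -1015.4706 N (compression)
  F[0-2] = -937.8475 N (compression)
  F[1-2] = +1132.2974 N (tension)
  F[1-3] = -871.1244 N (compression)
  F[2-3] = -1185.7506 N (compression)
  F[2-4] = +102.1815 N (tension)
  F[3-4] = -208.6509 N (compression)
  Rx@0 = +1342.4100 N
  Ry@0 = +931.4021 N
  Ry@4 = +181.9179 N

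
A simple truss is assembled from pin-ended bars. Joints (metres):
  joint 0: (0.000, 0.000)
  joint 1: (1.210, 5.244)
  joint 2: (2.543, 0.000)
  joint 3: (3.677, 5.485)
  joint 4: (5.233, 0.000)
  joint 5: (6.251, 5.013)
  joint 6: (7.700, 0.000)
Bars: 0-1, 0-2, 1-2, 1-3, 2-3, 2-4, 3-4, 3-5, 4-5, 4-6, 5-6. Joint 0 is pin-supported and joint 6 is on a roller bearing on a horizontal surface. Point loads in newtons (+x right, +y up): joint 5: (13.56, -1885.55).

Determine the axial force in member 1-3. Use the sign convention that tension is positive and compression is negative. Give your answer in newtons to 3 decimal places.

-164.500

N=7 nodes, M=11 members, R=3 reactions → 2N=14, M+R=14
member 0 (0-1): L=5.3818, (cx,cy)=(0.2248,0.9744)
member 1 (0-2): L=2.5430, (cx,cy)=(1.0000,0.0000)
member 2 (1-2): L=5.4108, (cx,cy)=(0.2464,-0.9692)
member 3 (1-3): L=2.4787, (cx,cy)=(0.9953,0.0972)
member 4 (2-3): L=5.6010, (cx,cy)=(0.2025,0.9793)
member 5 (2-4): L=2.6900, (cx,cy)=(1.0000,0.0000)
member 6 (3-4): L=5.7014, (cx,cy)=(0.2729,-0.9620)
member 7 (3-5): L=2.6169, (cx,cy)=(0.9836,-0.1804)
member 8 (4-5): L=5.1153, (cx,cy)=(0.1990,0.9800)
member 9 (4-6): L=2.4670, (cx,cy)=(1.0000,0.0000)
member 10 (5-6): L=5.2182, (cx,cy)=(0.2777,-0.9607)
solve A·x = −loads:
  F[0-1] = -355.0893 N (compression)
  F[0-2] = +93.3956 N (tension)
  F[1-2] = +340.4991 N (tension)
  F[1-3] = -164.5005 N (compression)
  F[2-3] = -336.9833 N (compression)
  F[2-4] = +245.5081 N (tension)
  F[3-4] = +426.0237 N (tension)
  F[3-5] = -354.0218 N (compression)
  F[4-5] = -418.2166 N (compression)
  F[4-6] = +445.0051 N (tension)
  F[5-6] = -1602.5759 N (compression)
  Rx@0 = -13.5600 N
  Ry@0 = +345.9981 N
  Ry@6 = +1539.5519 N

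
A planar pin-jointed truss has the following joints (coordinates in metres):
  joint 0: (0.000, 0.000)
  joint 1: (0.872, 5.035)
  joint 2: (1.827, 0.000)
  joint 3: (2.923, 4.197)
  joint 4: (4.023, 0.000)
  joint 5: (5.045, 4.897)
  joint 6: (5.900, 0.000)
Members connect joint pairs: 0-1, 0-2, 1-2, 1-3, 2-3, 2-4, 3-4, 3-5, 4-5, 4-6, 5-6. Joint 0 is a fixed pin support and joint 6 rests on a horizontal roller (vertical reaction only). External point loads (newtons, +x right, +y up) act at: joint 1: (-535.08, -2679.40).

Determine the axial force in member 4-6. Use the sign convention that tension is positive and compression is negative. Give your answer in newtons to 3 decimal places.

N=7 nodes, M=11 members, R=3 reactions → 2N=14, M+R=14
member 0 (0-1): L=5.1100, (cx,cy)=(0.1706,0.9853)
member 1 (0-2): L=1.8270, (cx,cy)=(1.0000,0.0000)
member 2 (1-2): L=5.1248, (cx,cy)=(0.1863,-0.9825)
member 3 (1-3): L=2.2156, (cx,cy)=(0.9257,-0.3782)
member 4 (2-3): L=4.3377, (cx,cy)=(0.2527,0.9676)
member 5 (2-4): L=2.1960, (cx,cy)=(1.0000,0.0000)
member 6 (3-4): L=4.3388, (cx,cy)=(0.2535,-0.9673)
member 7 (3-5): L=2.2345, (cx,cy)=(0.9497,0.3133)
member 8 (4-5): L=5.0025, (cx,cy)=(0.2043,0.9789)
member 9 (4-6): L=1.8770, (cx,cy)=(1.0000,0.0000)
member 10 (5-6): L=4.9711, (cx,cy)=(0.1720,-0.9851)
solve A·x = −loads:
  F[0-1] = -2780.8141 N (compression)
  F[0-2] = -60.5413 N (compression)
  F[1-2] = +39.5981 N (tension)
  F[1-3] = +57.4284 N (tension)
  F[2-3] = -40.2092 N (compression)
  F[2-4] = -43.0027 N (compression)
  F[3-4] = +71.1836 N (tension)
  F[3-5] = +26.2784 N (tension)
  F[4-5] = -70.3415 N (compression)
  F[4-6] = -10.5850 N (compression)
  F[5-6] = +61.5427 N (tension)
  Rx@0 = +535.0800 N
  Ry@0 = +2740.0256 N
  Ry@6 = -60.6256 N

-10.585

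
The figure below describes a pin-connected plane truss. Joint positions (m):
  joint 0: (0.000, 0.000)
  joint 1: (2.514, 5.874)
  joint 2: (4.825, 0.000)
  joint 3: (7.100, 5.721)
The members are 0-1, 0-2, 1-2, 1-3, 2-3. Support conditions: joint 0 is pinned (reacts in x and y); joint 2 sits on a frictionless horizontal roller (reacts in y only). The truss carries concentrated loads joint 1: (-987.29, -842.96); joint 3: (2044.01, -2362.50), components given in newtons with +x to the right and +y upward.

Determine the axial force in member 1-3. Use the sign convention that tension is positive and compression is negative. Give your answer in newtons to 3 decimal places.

N=4 nodes, M=5 members, R=3 reactions → 2N=8, M+R=8
member 0 (0-1): L=6.3894, (cx,cy)=(0.3935,0.9193)
member 1 (0-2): L=4.8250, (cx,cy)=(1.0000,0.0000)
member 2 (1-2): L=6.3123, (cx,cy)=(0.3661,-0.9306)
member 3 (1-3): L=4.5886, (cx,cy)=(0.9994,-0.0333)
member 4 (2-3): L=6.1567, (cx,cy)=(0.3695,0.9292)
solve A·x = −loads:
  F[0-1] = +2101.3170 N (tension)
  F[0-2] = +229.9234 N (tension)
  F[1-2] = -3087.3709 N (compression)
  F[1-3] = +2946.0516 N (tension)
  F[2-3] = -2436.7258 N (compression)
  Rx@0 = -1056.7200 N
  Ry@0 = -1931.8231 N
  Ry@2 = +5137.2831 N

2946.052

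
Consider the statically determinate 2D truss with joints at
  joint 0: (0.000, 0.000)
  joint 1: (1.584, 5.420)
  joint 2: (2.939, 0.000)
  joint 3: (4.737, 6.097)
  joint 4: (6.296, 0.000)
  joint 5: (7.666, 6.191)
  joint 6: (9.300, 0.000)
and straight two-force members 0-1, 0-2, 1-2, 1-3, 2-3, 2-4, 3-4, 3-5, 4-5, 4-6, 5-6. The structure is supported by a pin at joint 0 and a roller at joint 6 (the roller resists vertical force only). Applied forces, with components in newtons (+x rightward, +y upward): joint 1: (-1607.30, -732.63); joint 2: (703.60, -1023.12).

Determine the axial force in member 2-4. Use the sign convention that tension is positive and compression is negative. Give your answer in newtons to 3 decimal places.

-365.681

N=7 nodes, M=11 members, R=3 reactions → 2N=14, M+R=14
member 0 (0-1): L=5.6467, (cx,cy)=(0.2805,0.9598)
member 1 (0-2): L=2.9390, (cx,cy)=(1.0000,0.0000)
member 2 (1-2): L=5.5868, (cx,cy)=(0.2425,-0.9701)
member 3 (1-3): L=3.2249, (cx,cy)=(0.9777,0.2099)
member 4 (2-3): L=6.3566, (cx,cy)=(0.2829,0.9592)
member 5 (2-4): L=3.3570, (cx,cy)=(1.0000,0.0000)
member 6 (3-4): L=6.2932, (cx,cy)=(0.2477,-0.9688)
member 7 (3-5): L=2.9305, (cx,cy)=(0.9995,0.0321)
member 8 (4-5): L=6.3408, (cx,cy)=(0.2161,0.9764)
member 9 (4-6): L=3.0040, (cx,cy)=(1.0000,0.0000)
member 10 (5-6): L=6.4030, (cx,cy)=(0.2552,-0.9669)
solve A·x = −loads:
  F[0-1] = -2338.2489 N (compression)
  F[0-2] = -247.7819 N (compression)
  F[1-2] = +1678.7142 N (tension)
  F[1-3] = +556.6380 N (tension)
  F[2-3] = -631.2508 N (compression)
  F[2-4] = -365.6808 N (compression)
  F[3-4] = +512.2465 N (tension)
  F[3-5] = +238.9053 N (tension)
  F[4-5] = -508.2853 N (compression)
  F[4-6] = -128.9612 N (compression)
  F[5-6] = +505.3482 N (tension)
  Rx@0 = +903.7000 N
  Ry@0 = +2244.3662 N
  Ry@6 = -488.6162 N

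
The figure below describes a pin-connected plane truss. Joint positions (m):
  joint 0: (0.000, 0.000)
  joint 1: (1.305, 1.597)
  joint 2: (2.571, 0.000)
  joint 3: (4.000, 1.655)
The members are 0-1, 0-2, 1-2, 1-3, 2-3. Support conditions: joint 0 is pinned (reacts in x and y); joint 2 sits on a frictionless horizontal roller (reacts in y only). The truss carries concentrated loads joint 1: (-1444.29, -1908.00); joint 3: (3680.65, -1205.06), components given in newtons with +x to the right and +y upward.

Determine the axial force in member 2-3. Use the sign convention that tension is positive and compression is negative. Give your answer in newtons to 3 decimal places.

-1728.892

N=4 nodes, M=5 members, R=3 reactions → 2N=8, M+R=8
member 0 (0-1): L=2.0624, (cx,cy)=(0.6328,0.7743)
member 1 (0-2): L=2.5710, (cx,cy)=(1.0000,0.0000)
member 2 (1-2): L=2.0379, (cx,cy)=(0.6212,-0.7836)
member 3 (1-3): L=2.6956, (cx,cy)=(0.9998,0.0215)
member 4 (2-3): L=2.1866, (cx,cy)=(0.6535,0.7569)
solve A·x = −loads:
  F[0-1] = +1552.8329 N (tension)
  F[0-2] = +1253.7858 N (tension)
  F[1-2] = -3837.1056 N (compression)
  F[1-3] = +4811.6577 N (tension)
  F[2-3] = -1728.8915 N (compression)
  Rx@0 = -2236.3600 N
  Ry@0 = -1202.4299 N
  Ry@2 = +4315.4899 N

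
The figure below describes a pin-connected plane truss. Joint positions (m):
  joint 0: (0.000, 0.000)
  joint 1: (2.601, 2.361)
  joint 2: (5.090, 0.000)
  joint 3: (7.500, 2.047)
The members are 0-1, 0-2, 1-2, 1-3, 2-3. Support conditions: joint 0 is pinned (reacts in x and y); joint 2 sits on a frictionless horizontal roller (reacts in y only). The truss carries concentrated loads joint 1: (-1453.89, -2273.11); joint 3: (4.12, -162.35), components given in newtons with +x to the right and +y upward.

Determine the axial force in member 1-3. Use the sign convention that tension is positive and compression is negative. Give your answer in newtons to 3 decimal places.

181.932

N=4 nodes, M=5 members, R=3 reactions → 2N=8, M+R=8
member 0 (0-1): L=3.5128, (cx,cy)=(0.7404,0.6721)
member 1 (0-2): L=5.0900, (cx,cy)=(1.0000,0.0000)
member 2 (1-2): L=3.4307, (cx,cy)=(0.7255,-0.6882)
member 3 (1-3): L=4.9091, (cx,cy)=(0.9980,-0.0640)
member 4 (2-3): L=3.1620, (cx,cy)=(0.7622,0.6474)
solve A·x = −loads:
  F[0-1] = -2540.3324 N (compression)
  F[0-2] = +431.1994 N (tension)
  F[1-2] = -838.9048 N (compression)
  F[1-3] = +181.9319 N (tension)
  F[2-3] = -232.8071 N (compression)
  Rx@0 = +1449.7700 N
  Ry@0 = +1707.4082 N
  Ry@2 = +728.0518 N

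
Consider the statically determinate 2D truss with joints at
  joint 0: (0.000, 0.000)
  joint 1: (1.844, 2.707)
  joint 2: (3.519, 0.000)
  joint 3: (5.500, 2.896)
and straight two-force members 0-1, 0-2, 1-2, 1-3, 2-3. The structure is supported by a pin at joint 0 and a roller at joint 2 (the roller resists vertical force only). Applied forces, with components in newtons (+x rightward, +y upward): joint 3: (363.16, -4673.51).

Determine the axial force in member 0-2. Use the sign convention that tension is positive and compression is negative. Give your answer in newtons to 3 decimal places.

N=4 nodes, M=5 members, R=3 reactions → 2N=8, M+R=8
member 0 (0-1): L=3.2754, (cx,cy)=(0.5630,0.8265)
member 1 (0-2): L=3.5190, (cx,cy)=(1.0000,0.0000)
member 2 (1-2): L=3.1833, (cx,cy)=(0.5262,-0.8504)
member 3 (1-3): L=3.6609, (cx,cy)=(0.9987,0.0516)
member 4 (2-3): L=3.5087, (cx,cy)=(0.5646,0.8254)
solve A·x = −loads:
  F[0-1] = +3544.9615 N (tension)
  F[0-2] = -1632.6046 N (compression)
  F[1-2] = -3220.9471 N (compression)
  F[1-3] = +3695.4957 N (tension)
  F[2-3] = -5893.4732 N (compression)
  Rx@0 = -363.1600 N
  Ry@0 = -2929.7910 N
  Ry@2 = +7603.3010 N

-1632.605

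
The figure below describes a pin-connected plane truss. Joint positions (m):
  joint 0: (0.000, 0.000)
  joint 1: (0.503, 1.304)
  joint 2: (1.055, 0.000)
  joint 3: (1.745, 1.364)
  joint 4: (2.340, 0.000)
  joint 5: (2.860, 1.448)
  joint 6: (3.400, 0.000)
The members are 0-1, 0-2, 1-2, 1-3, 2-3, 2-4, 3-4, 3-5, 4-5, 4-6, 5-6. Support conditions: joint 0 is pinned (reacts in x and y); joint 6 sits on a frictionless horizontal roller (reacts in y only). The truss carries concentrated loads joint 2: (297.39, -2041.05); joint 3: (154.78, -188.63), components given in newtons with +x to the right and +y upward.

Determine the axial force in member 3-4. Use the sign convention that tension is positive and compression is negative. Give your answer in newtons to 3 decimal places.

N=7 nodes, M=11 members, R=3 reactions → 2N=14, M+R=14
member 0 (0-1): L=1.3976, (cx,cy)=(0.3599,0.9330)
member 1 (0-2): L=1.0550, (cx,cy)=(1.0000,0.0000)
member 2 (1-2): L=1.4160, (cx,cy)=(0.3898,-0.9209)
member 3 (1-3): L=1.2434, (cx,cy)=(0.9988,0.0483)
member 4 (2-3): L=1.5286, (cx,cy)=(0.4514,0.8923)
member 5 (2-4): L=1.2850, (cx,cy)=(1.0000,0.0000)
member 6 (3-4): L=1.4881, (cx,cy)=(0.3998,-0.9166)
member 7 (3-5): L=1.1182, (cx,cy)=(0.9972,0.0751)
member 8 (4-5): L=1.5385, (cx,cy)=(0.3380,0.9412)
member 9 (4-6): L=1.0600, (cx,cy)=(1.0000,0.0000)
member 10 (5-6): L=1.5454, (cx,cy)=(0.3494,-0.9370)
solve A·x = −loads:
  F[0-1] = -1540.6823 N (compression)
  F[0-2] = +1006.6459 N (tension)
  F[1-2] = +1501.1495 N (tension)
  F[1-3] = -1140.9895 N (compression)
  F[2-3] = +738.1372 N (tension)
  F[2-4] = +961.2486 N (tension)
  F[3-4] = -913.3187 N (compression)
  F[3-5] = -597.7641 N (compression)
  F[4-5] = +889.4815 N (tension)
  F[4-6] = +295.4454 N (tension)
  F[5-6] = -845.5287 N (compression)
  Rx@0 = -452.1700 N
  Ry@0 = +1437.4485 N
  Ry@6 = +792.2315 N

-913.319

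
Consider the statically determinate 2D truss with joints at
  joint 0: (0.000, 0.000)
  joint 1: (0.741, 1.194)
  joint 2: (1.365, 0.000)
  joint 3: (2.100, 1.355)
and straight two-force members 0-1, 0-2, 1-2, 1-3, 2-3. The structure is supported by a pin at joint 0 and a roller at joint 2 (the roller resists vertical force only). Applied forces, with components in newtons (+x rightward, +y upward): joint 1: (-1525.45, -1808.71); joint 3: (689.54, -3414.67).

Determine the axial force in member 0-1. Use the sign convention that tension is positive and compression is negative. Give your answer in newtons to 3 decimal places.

426.009

N=4 nodes, M=5 members, R=3 reactions → 2N=8, M+R=8
member 0 (0-1): L=1.4052, (cx,cy)=(0.5273,0.8497)
member 1 (0-2): L=1.3650, (cx,cy)=(1.0000,0.0000)
member 2 (1-2): L=1.3472, (cx,cy)=(0.4632,-0.8863)
member 3 (1-3): L=1.3685, (cx,cy)=(0.9931,0.1176)
member 4 (2-3): L=1.5415, (cx,cy)=(0.4768,0.8790)
solve A·x = −loads:
  F[0-1] = +426.0089 N (tension)
  F[0-2] = -1060.5487 N (compression)
  F[1-2] = -2086.1384 N (compression)
  F[1-3] = +2735.3307 N (tension)
  F[2-3] = -4250.7796 N (compression)
  Rx@0 = +835.9100 N
  Ry@0 = -361.9684 N
  Ry@2 = +5585.3484 N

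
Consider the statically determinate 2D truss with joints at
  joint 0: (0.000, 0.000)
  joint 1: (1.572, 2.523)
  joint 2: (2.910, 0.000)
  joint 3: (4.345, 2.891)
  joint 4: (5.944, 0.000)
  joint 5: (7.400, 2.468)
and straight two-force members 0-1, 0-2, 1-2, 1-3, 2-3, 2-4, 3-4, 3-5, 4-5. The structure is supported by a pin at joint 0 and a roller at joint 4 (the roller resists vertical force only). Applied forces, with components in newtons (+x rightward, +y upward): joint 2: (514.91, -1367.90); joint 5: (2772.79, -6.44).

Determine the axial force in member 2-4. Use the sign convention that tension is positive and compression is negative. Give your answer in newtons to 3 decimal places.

N=6 nodes, M=9 members, R=3 reactions → 2N=12, M+R=12
member 0 (0-1): L=2.9727, (cx,cy)=(0.5288,0.8487)
member 1 (0-2): L=2.9100, (cx,cy)=(1.0000,0.0000)
member 2 (1-2): L=2.8558, (cx,cy)=(0.4685,-0.8835)
member 3 (1-3): L=2.7973, (cx,cy)=(0.9913,0.1316)
member 4 (2-3): L=3.2276, (cx,cy)=(0.4446,0.8957)
member 5 (2-4): L=3.0340, (cx,cy)=(1.0000,0.0000)
member 6 (3-4): L=3.3037, (cx,cy)=(0.4840,-0.8751)
member 7 (3-5): L=3.0841, (cx,cy)=(0.9905,-0.1372)
member 8 (4-5): L=2.8655, (cx,cy)=(0.5081,0.8613)
solve A·x = −loads:
  F[0-1] = +535.6747 N (tension)
  F[0-2] = +3004.4249 N (tension)
  F[1-2] = -441.0310 N (compression)
  F[1-3] = +494.1999 N (tension)
  F[2-3] = +1962.1333 N (tension)
  F[2-4] = +1410.5030 N (tension)
  F[3-4] = -2488.9039 N (compression)
  F[3-5] = +2591.3988 N (tension)
  F[4-5] = +405.1821 N (tension)
  Rx@0 = -3287.7000 N
  Ry@0 = -454.6457 N
  Ry@4 = +1828.9857 N

1410.503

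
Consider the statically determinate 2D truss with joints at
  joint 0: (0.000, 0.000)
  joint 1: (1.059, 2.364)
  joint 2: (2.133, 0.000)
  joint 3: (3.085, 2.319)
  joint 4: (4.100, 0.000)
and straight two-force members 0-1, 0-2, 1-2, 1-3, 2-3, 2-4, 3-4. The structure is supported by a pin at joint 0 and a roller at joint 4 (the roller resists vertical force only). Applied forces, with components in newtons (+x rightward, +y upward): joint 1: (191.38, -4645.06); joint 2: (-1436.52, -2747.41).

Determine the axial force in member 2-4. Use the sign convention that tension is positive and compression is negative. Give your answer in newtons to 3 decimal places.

N=5 nodes, M=7 members, R=3 reactions → 2N=10, M+R=10
member 0 (0-1): L=2.5904, (cx,cy)=(0.4088,0.9126)
member 1 (0-2): L=2.1330, (cx,cy)=(1.0000,0.0000)
member 2 (1-2): L=2.5965, (cx,cy)=(0.4136,-0.9104)
member 3 (1-3): L=2.0265, (cx,cy)=(0.9998,-0.0222)
member 4 (2-3): L=2.5068, (cx,cy)=(0.3798,0.9251)
member 5 (2-4): L=1.9670, (cx,cy)=(1.0000,0.0000)
member 6 (3-4): L=2.5314, (cx,cy)=(0.4010,-0.9161)
solve A·x = −loads:
  F[0-1] = -5098.5593 N (compression)
  F[0-2] = +839.2689 N (tension)
  F[1-2] = +64.9125 N (tension)
  F[1-3] = -2303.2065 N (compression)
  F[2-3] = +2906.0230 N (tension)
  F[2-4] = +1199.0285 N (tension)
  F[3-4] = -2990.3652 N (compression)
  Rx@0 = +1245.1400 N
  Ry@0 = +4653.0148 N
  Ry@4 = +2739.4552 N

1199.028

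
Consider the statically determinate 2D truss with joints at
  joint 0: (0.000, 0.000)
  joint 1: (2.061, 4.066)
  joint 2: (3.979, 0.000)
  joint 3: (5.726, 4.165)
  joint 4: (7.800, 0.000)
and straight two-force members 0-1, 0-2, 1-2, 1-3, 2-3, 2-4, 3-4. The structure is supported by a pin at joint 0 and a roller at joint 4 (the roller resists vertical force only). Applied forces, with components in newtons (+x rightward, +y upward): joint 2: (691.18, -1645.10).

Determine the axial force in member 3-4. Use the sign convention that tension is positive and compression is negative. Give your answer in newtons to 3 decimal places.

-937.503

N=5 nodes, M=7 members, R=3 reactions → 2N=10, M+R=10
member 0 (0-1): L=4.5585, (cx,cy)=(0.4521,0.8920)
member 1 (0-2): L=3.9790, (cx,cy)=(1.0000,0.0000)
member 2 (1-2): L=4.4957, (cx,cy)=(0.4266,-0.9044)
member 3 (1-3): L=3.6663, (cx,cy)=(0.9996,0.0270)
member 4 (2-3): L=4.5166, (cx,cy)=(0.3868,0.9222)
member 5 (2-4): L=3.8210, (cx,cy)=(1.0000,0.0000)
member 6 (3-4): L=4.6528, (cx,cy)=(0.4458,-0.8952)
solve A·x = −loads:
  F[0-1] = -903.5058 N (compression)
  F[0-2] = +1099.6737 N (tension)
  F[1-2] = +867.7922 N (tension)
  F[1-3] = -779.0060 N (compression)
  F[2-3] = +932.8570 N (tension)
  F[2-4] = +417.8933 N (tension)
  F[3-4] = -937.5028 N (compression)
  Rx@0 = -691.1800 N
  Ry@0 = +805.8881 N
  Ry@4 = +839.2119 N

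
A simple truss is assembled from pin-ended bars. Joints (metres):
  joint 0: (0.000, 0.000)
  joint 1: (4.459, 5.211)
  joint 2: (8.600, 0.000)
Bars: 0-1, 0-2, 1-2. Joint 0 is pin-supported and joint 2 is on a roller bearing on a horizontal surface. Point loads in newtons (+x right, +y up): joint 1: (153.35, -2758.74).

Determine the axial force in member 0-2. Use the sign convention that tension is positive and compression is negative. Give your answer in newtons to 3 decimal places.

1210.509

N=3 nodes, M=3 members, R=3 reactions → 2N=6, M+R=6
member 0 (0-1): L=6.8584, (cx,cy)=(0.6502,0.7598)
member 1 (0-2): L=8.6000, (cx,cy)=(1.0000,0.0000)
member 2 (1-2): L=6.6560, (cx,cy)=(0.6221,-0.7829)
solve A·x = −loads:
  F[0-1] = -1626.0108 N (compression)
  F[0-2] = +1210.5086 N (tension)
  F[1-2] = -1945.7019 N (compression)
  Rx@0 = -153.3500 N
  Ry@0 = +1235.4460 N
  Ry@2 = +1523.2940 N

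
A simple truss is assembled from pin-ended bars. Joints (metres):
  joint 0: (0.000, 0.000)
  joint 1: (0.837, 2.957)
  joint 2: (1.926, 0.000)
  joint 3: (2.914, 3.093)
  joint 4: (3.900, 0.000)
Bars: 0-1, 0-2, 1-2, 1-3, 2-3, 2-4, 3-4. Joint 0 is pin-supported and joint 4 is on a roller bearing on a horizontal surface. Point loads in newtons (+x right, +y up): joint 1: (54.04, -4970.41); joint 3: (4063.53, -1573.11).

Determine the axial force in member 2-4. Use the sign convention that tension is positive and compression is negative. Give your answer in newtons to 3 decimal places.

N=5 nodes, M=7 members, R=3 reactions → 2N=10, M+R=10
member 0 (0-1): L=3.0732, (cx,cy)=(0.2724,0.9622)
member 1 (0-2): L=1.9260, (cx,cy)=(1.0000,0.0000)
member 2 (1-2): L=3.1512, (cx,cy)=(0.3456,-0.9384)
member 3 (1-3): L=2.0814, (cx,cy)=(0.9979,0.0653)
member 4 (2-3): L=3.2470, (cx,cy)=(0.3043,0.9526)
member 5 (2-4): L=1.9740, (cx,cy)=(1.0000,0.0000)
member 6 (3-4): L=3.2464, (cx,cy)=(0.3037,-0.9528)
solve A·x = −loads:
  F[0-1] = -1078.5041 N (compression)
  F[0-2] = +4411.3077 N (tension)
  F[1-2] = -4115.9072 N (compression)
  F[1-3] = +1076.9305 N (tension)
  F[2-3] = +4054.5739 N (tension)
  F[2-4] = +1755.1588 N (tension)
  F[3-4] = -5778.7780 N (compression)
  Rx@0 = -4117.5700 N
  Ry@0 = +1037.7327 N
  Ry@4 = +5505.7873 N

1755.159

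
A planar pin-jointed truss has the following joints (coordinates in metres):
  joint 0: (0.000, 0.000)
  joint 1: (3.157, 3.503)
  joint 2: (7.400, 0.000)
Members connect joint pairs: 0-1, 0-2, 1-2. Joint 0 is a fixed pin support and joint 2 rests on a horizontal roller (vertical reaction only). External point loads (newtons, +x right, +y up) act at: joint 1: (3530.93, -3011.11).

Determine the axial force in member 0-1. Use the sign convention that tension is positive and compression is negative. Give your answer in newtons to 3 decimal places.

-74.093

N=3 nodes, M=3 members, R=3 reactions → 2N=6, M+R=6
member 0 (0-1): L=4.7157, (cx,cy)=(0.6695,0.7428)
member 1 (0-2): L=7.4000, (cx,cy)=(1.0000,0.0000)
member 2 (1-2): L=5.5022, (cx,cy)=(0.7711,-0.6367)
solve A·x = −loads:
  F[0-1] = -74.0932 N (compression)
  F[0-2] = +3580.5331 N (tension)
  F[1-2] = -4643.1207 N (compression)
  Rx@0 = -3530.9300 N
  Ry@0 = +55.0395 N
  Ry@2 = +2956.0705 N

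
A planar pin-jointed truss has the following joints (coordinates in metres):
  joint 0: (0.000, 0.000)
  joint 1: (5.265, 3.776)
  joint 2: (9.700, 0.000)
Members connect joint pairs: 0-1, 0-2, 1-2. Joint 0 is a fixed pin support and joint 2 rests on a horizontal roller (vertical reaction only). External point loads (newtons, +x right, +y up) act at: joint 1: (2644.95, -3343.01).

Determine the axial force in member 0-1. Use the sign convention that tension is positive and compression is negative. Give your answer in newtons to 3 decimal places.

N=3 nodes, M=3 members, R=3 reactions → 2N=6, M+R=6
member 0 (0-1): L=6.4791, (cx,cy)=(0.8126,0.5828)
member 1 (0-2): L=9.7000, (cx,cy)=(1.0000,0.0000)
member 2 (1-2): L=5.8247, (cx,cy)=(0.7614,-0.6483)
solve A·x = −loads:
  F[0-1] = -855.9679 N (compression)
  F[0-2] = +3340.5233 N (tension)
  F[1-2] = -4387.2884 N (compression)
  Rx@0 = -2644.9500 N
  Ry@0 = +498.8575 N
  Ry@2 = +2844.1525 N

-855.968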